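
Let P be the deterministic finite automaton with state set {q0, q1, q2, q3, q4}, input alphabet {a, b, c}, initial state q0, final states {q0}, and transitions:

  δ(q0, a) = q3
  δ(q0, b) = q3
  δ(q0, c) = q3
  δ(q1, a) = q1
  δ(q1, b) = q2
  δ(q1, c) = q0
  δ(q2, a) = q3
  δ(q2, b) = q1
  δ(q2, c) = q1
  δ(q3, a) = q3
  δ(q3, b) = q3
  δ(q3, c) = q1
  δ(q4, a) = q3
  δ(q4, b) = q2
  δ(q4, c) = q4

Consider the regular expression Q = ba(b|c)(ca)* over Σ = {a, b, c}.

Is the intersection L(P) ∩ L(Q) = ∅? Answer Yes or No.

Yes

Converting the expression Q to a DFA (subset construction, then merging equivalent states) gives the minimal DFA with states {r0, r1, r2, r3, r4, r5}, start state r0, accepting states {r4} and transitions r0: a→r1, b→r2, c→r1; r1: a→r1, b→r1, c→r1; r2: a→r3, b→r1, c→r1; r3: a→r1, b→r4, c→r4; r4: a→r1, b→r1, c→r5; r5: a→r4, b→r1, c→r1.
Exploring the product automaton P × Q from the start pair (q0, r0), following both machines on each input symbol, reaches 11 state pairs: (q0, r0), (q3, r1), (q3, r2), (q1, r1), (q3, r3), (q2, r1), (q0, r1), (q3, r4), (q1, r4), (q1, r5), (q0, r5).
P accepts in {q0} and Q accepts in {r4}; no reachable pair has both components accepting, so no string drives both machines to acceptance simultaneously and L(P) ∩ L(Q) = ∅.
So no string is accepted by both, and the intersection is empty.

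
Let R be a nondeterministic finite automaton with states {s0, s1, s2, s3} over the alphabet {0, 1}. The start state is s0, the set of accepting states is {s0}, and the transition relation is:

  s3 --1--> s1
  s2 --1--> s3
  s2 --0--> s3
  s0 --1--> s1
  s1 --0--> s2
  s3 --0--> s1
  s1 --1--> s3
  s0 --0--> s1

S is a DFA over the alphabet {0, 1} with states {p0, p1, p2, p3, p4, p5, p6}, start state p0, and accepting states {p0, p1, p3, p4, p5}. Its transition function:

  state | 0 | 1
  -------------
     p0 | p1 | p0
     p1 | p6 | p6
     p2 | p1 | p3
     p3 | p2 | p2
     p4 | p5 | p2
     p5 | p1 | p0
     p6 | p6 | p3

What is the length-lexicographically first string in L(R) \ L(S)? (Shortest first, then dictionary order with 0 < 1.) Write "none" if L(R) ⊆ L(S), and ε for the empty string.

none

Exploring the product automaton R × S from the start pair (s0, p0), following both machines on each input symbol, reaches 14 state pairs: (s0, p0), (s1, p1), (s1, p0), (s2, p6), (s3, p6), (s2, p1), (s3, p0), (s3, p3), (s1, p6), (s1, p3), (s1, p2), (s2, p2), (s3, p2), (s3, p1).
R accepts in {s0} and S accepts in {p0, p1, p3, p4, p5}. The reachable pairs whose R-component is accepting are (s0, p0); in each of them the S-component is accepting too, so the product for L(R) \ L(S) (R-component accepting, S-component rejecting) has no reachable accepting pair and the difference is empty.
So every string accepted by R is also accepted by S: L(R) \ L(S) = ∅ and there is no such string.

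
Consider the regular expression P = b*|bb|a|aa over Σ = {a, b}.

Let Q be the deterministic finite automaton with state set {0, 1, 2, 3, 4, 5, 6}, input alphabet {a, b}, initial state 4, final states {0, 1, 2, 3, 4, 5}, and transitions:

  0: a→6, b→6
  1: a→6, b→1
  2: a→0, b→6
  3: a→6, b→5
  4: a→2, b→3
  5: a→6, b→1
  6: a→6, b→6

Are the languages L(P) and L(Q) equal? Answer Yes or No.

Converting the expression P to a DFA (subset construction, then merging equivalent states) gives the minimal DFA with states {p0, p1, p2, p3, p4}, start state p0, accepting states {p0, p1, p2, p3} and transitions p0: a→p1, b→p2; p1: a→p3, b→p4; p2: a→p4, b→p2; p3: a→p4, b→p4; p4: a→p4, b→p4.
Exploring the product automaton P × Q from the start pair (p0, 4), following both machines on each input symbol, reaches 7 state pairs: (p0, 4), (p1, 2), (p2, 3), (p3, 0), (p4, 6), (p2, 5), (p2, 1).
P accepts in {p0, p1, p2, p3} and Q accepts in {0, 1, 2, 3, 4, 5}. In every reachable pair the two components are either both accepting — (p0, 4), (p1, 2), (p2, 3), (p3, 0), (p2, 5), (p2, 1) — or both non-accepting, so no string is accepted by exactly one of the machines: L(P) \ L(Q) and L(Q) \ L(P) are both empty.
Hence every string is accepted by P iff it is accepted by Q, and the two languages coincide.

Yes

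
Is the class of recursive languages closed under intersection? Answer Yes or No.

Run both deciders on the input and accept iff both accept; the combined machine always halts.
So the recursive languages are closed under intersection.

Yes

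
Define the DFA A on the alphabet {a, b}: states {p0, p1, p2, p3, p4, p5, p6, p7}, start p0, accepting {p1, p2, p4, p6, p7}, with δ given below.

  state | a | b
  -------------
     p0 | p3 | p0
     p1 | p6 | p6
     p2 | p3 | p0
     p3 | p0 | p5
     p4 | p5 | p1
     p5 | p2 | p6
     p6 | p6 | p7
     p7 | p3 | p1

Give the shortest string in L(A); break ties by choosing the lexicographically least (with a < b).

A breadth-first search from p0 reaches an accepting state first via the path p0 → p3 → p5 → p2 on input aba.
No string of length < 3 is accepted (BFS exhausts all shorter strings without reaching an accepting state), and aba is the lexicographically least accepting string of length 3.

aba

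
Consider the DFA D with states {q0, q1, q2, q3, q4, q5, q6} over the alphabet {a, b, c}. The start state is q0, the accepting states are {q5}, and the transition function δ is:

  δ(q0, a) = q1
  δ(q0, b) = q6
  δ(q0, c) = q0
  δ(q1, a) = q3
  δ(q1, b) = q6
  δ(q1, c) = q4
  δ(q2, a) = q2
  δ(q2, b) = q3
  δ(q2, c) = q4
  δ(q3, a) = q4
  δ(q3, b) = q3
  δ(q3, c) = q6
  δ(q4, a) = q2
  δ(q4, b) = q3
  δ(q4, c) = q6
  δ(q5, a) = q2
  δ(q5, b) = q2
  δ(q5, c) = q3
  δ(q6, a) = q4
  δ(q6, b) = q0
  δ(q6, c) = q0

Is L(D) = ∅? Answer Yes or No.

The states reachable from the start state are {q0, q1, q2, q3, q4, q6}.
None of the accepting states {q5} is reachable, so no string is accepted and L(D) = ∅.

Yes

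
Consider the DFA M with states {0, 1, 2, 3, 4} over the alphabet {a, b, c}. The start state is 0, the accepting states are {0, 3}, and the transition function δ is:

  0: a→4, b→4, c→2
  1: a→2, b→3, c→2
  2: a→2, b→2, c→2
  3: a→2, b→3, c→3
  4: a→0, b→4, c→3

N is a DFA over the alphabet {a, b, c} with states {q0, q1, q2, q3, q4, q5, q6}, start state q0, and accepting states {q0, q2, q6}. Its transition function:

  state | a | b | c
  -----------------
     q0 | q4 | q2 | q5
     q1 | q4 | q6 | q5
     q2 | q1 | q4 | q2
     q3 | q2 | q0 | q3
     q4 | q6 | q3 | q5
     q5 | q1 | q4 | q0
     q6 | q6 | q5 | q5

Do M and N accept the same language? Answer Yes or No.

The string ac is accepted by M but rejected by N.
So L(M) ≠ L(N).

No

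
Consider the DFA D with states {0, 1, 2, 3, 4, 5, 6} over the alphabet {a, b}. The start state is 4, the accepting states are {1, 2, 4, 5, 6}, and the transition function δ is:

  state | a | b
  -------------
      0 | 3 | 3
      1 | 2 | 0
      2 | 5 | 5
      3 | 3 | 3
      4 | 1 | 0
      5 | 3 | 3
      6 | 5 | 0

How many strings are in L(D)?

5

The useful subgraph on states {1, 2, 4, 5} is acyclic, so L(D) is finite; the longest accepting path visits 4 useful states, giving maximum string length 3.
Counting accepting paths from 4 by length: 1 of length 0, 1 of length 1, 1 of length 2, 2 of length 3. Total 5.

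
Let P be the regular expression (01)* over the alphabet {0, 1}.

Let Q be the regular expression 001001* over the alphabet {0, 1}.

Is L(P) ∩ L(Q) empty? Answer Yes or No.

Yes

Converting the expression P to a DFA (subset construction, then merging equivalent states) gives the minimal DFA with states {p0, p1, p2}, start state p0, accepting states {p0} and transitions p0: 0→p1, 1→p2; p1: 0→p2, 1→p0; p2: 0→p2, 1→p2.
Converting the expression Q to a DFA (subset construction, then merging equivalent states) gives the minimal DFA with states {q0, q1, q2, q3, q4, q5, q6}, start state q0, accepting states {q6} and transitions q0: 0→q1, 1→q2; q1: 0→q3, 1→q2; q2: 0→q2, 1→q2; q3: 0→q2, 1→q4; q4: 0→q5, 1→q2; q5: 0→q6, 1→q2; q6: 0→q2, 1→q6.
Exploring the product automaton P × Q from the start pair (p0, q0), following both machines on each input symbol, reaches 9 state pairs: (p0, q0), (p1, q1), (p2, q2), (p2, q3), (p0, q2), (p2, q4), (p1, q2), (p2, q5), (p2, q6).
P accepts in {p0} and Q accepts in {q6}; no reachable pair has both components accepting, so no string drives both machines to acceptance simultaneously and L(P) ∩ L(Q) = ∅.
So no string is accepted by both, and the intersection is empty.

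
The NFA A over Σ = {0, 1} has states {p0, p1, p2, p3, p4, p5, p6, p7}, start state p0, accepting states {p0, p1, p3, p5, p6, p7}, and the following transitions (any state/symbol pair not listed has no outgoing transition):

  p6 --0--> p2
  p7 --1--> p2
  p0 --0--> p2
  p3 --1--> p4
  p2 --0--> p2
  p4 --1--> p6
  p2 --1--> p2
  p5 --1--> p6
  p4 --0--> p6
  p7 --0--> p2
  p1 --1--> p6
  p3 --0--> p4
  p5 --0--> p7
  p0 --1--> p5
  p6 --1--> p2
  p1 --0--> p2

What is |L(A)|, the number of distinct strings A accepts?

4

The useful subgraph on states {p0, p5, p6, p7} is acyclic, so L(A) is finite; the longest accepting path visits 3 useful states, giving maximum string length 2.
Counting accepting paths from p0 by length: 1 of length 0, 1 of length 1, 2 of length 2. Total 4.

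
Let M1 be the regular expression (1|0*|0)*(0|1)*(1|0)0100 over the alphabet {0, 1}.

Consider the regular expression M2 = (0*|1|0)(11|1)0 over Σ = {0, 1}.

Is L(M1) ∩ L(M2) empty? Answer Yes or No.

Converting the expression M1 to a DFA (subset construction, then merging equivalent states) gives the minimal DFA with states {r0, r1, r2, r3, r4, r5}, start state r0, accepting states {r5} and transitions r0: 0→r1, 1→r1; r1: 0→r2, 1→r1; r2: 0→r2, 1→r3; r3: 0→r4, 1→r1; r4: 0→r5, 1→r3; r5: 0→r2, 1→r3.
Converting the expression M2 to a DFA (subset construction, then merging equivalent states) gives the minimal DFA with states {t0, t1, t2, t3, t4, t5, t6}, start state t0, accepting states {t4} and transitions t0: 0→t1, 1→t2; t1: 0→t1, 1→t3; t2: 0→t4, 1→t3; t3: 0→t4, 1→t5; t4: 0→t6, 1→t6; t5: 0→t4, 1→t6; t6: 0→t6, 1→t6.
Exploring the product automaton M1 × M2 from the start pair (r0, t0), following both machines on each input symbol, reaches 14 state pairs: (r0, t0), (r1, t1), (r1, t2), (r2, t1), (r1, t3), (r2, t4), (r3, t3), (r1, t5), (r2, t6), (r3, t6), (r4, t4), (r1, t6), (r4, t6), (r5, t6).
M1 accepts in {r5} and M2 accepts in {t4}; no reachable pair has both components accepting, so no string drives both machines to acceptance simultaneously and L(M1) ∩ L(M2) = ∅.
So no string is accepted by both, and the intersection is empty.

Yes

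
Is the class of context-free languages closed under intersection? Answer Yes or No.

{aⁿbⁿcᵐ : m,n≥0} and {aᵐbⁿcⁿ : m,n≥0} are both context-free, but their intersection {aⁿbⁿcⁿ : n≥0} is not (pumping lemma).

No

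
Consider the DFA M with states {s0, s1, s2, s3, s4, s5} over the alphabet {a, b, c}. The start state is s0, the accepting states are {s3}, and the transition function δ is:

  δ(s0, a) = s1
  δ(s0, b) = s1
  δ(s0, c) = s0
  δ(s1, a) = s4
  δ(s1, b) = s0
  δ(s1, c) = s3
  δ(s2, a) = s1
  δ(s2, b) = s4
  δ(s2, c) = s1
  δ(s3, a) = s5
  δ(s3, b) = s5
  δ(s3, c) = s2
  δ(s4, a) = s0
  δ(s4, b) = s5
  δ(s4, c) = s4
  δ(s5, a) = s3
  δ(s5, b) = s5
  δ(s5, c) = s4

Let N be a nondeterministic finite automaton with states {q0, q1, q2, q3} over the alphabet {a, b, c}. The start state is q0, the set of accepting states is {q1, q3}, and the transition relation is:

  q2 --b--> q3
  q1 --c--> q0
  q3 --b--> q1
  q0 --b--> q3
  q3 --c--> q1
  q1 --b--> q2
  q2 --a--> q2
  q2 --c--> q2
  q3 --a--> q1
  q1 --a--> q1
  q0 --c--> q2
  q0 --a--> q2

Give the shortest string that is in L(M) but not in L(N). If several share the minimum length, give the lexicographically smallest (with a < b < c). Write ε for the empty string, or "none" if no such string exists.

The string ac is accepted by M but not by N.
No shorter string lies in the difference, and ac is the lexicographically first length-2 string in L(M) \ L(N).

ac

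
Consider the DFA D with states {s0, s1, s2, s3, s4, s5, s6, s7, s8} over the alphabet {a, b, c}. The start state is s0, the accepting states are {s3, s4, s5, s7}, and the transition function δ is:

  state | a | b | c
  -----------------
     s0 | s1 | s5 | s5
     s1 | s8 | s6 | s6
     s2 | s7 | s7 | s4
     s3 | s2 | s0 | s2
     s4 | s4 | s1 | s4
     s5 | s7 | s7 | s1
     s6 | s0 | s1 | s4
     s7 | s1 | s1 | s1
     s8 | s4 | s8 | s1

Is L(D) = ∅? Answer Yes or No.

The string b is accepted: the run s0 → s5 ends in the accepting state s5.
Since at least one string is accepted, L(D) is not empty.

No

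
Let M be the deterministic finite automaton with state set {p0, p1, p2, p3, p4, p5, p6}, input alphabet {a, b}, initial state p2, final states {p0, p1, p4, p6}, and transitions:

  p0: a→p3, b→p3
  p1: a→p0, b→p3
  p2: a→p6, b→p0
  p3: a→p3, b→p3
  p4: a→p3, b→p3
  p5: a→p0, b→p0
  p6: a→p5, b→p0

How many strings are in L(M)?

The useful subgraph on states {p0, p2, p5, p6} is acyclic, so L(M) is finite; the longest accepting path visits 4 useful states, giving maximum string length 3.
Counting accepting paths from p2 by length: 2 of length 1, 1 of length 2, 2 of length 3. Total 5.

5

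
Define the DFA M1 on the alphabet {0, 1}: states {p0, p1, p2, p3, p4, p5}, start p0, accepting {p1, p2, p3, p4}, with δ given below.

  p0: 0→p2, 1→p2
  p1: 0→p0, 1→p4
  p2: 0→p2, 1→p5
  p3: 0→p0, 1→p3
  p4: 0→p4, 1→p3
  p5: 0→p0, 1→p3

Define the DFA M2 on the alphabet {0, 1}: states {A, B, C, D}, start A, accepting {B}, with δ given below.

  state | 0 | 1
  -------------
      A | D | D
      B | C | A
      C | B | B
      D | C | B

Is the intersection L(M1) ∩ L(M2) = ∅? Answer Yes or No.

The string 000 is accepted by both M1 and M2.
Hence L(M1) ∩ L(M2) ≠ ∅.

No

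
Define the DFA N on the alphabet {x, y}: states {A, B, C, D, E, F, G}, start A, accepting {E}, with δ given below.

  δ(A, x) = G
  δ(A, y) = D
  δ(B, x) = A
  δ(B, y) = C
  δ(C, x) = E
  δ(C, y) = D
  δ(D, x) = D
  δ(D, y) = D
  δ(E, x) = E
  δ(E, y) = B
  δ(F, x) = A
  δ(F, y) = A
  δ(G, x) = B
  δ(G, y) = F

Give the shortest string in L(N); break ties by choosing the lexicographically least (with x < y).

A breadth-first search from A reaches an accepting state first via the path A → G → B → C → E on input xxyx.
No string of length < 4 is accepted (BFS exhausts all shorter strings without reaching an accepting state), and xxyx is the lexicographically least accepting string of length 4.

xxyx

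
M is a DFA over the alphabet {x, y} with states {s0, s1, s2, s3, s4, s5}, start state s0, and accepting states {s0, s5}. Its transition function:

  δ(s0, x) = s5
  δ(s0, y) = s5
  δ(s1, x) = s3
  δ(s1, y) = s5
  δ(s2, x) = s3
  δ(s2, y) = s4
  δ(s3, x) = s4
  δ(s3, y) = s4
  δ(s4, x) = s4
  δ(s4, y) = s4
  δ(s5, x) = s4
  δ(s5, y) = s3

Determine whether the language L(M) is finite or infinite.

The useful states (reachable from s0 and able to reach an accepting state) are {s0, s5}.
Restricted to these states the transition graph has no cycle, so every accepting path has bounded length and L is finite.

finite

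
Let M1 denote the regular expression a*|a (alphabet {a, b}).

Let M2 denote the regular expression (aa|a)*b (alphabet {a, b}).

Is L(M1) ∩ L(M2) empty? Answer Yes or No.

Converting the expression M1 to a DFA (subset construction, then merging equivalent states) gives the minimal DFA with states {r0, r1}, start state r0, accepting states {r0} and transitions r0: a→r0, b→r1; r1: a→r1, b→r1.
Converting the expression M2 to a DFA (subset construction, then merging equivalent states) gives the minimal DFA with states {t0, t1, t2}, start state t0, accepting states {t1} and transitions t0: a→t0, b→t1; t1: a→t2, b→t2; t2: a→t2, b→t2.
Exploring the product automaton M1 × M2 from the start pair (r0, t0), following both machines on each input symbol, reaches 3 state pairs: (r0, t0), (r1, t1), (r1, t2).
M1 accepts in {r0} and M2 accepts in {t1}; no reachable pair has both components accepting, so no string drives both machines to acceptance simultaneously and L(M1) ∩ L(M2) = ∅.
So no string is accepted by both, and the intersection is empty.

Yes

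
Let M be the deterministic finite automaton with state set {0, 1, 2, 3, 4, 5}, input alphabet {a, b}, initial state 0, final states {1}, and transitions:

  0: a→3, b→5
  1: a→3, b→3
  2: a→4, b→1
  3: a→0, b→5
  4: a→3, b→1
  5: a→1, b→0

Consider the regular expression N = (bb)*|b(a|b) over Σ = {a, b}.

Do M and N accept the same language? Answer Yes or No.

No

The string aba is accepted by M but rejected by N.
So L(M) ≠ L(N).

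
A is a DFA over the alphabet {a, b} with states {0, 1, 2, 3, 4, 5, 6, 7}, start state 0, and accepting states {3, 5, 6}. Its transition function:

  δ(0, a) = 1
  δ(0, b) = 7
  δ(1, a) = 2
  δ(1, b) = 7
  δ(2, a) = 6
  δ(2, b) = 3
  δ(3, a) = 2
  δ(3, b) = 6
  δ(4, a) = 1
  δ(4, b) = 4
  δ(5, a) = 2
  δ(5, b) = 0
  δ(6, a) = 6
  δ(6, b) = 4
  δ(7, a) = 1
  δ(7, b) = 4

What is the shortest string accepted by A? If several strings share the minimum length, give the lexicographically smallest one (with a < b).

A breadth-first search from 0 reaches an accepting state first via the path 0 → 1 → 2 → 6 on input aaa.
No string of length < 3 is accepted (BFS exhausts all shorter strings without reaching an accepting state), and aaa is the lexicographically least accepting string of length 3.

aaa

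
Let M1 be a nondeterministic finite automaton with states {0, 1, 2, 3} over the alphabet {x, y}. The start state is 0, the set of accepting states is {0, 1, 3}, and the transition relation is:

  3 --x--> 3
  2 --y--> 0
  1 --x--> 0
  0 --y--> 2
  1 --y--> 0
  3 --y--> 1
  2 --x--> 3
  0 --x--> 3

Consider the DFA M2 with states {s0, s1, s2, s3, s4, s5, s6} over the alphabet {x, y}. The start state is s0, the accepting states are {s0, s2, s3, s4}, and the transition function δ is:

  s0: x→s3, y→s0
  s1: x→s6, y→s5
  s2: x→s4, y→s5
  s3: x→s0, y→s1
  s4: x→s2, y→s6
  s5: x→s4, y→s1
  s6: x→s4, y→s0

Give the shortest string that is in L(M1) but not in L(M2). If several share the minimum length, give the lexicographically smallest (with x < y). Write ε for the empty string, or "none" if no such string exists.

xy

The string xy is accepted by M1 but not by M2.
No shorter string lies in the difference, and xy is the lexicographically first length-2 string in L(M1) \ L(M2).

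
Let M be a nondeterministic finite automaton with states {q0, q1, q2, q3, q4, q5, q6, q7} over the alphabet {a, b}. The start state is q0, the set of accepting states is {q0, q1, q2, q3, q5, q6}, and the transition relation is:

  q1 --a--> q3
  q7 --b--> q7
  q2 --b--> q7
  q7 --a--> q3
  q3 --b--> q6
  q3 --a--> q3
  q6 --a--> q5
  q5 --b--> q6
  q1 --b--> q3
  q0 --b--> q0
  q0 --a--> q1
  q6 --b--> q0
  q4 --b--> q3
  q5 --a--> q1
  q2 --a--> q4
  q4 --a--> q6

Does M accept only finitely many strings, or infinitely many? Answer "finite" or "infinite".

State q0 is reachable from the start and can reach an accepting state, and it lies on the cycle q0 → q0.
Traversing that cycle any number of times yields accepted strings of unbounded length, so the language is infinite.

infinite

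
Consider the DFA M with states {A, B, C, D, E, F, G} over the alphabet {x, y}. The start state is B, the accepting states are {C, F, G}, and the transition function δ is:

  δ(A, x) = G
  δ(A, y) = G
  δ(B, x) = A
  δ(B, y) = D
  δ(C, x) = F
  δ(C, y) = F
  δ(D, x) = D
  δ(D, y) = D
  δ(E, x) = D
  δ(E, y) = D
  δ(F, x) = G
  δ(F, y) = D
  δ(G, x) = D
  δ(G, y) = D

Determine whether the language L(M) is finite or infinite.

finite

The useful states (reachable from B and able to reach an accepting state) are {A, B, G}.
Restricted to these states the transition graph has no cycle, so every accepting path has bounded length and L is finite.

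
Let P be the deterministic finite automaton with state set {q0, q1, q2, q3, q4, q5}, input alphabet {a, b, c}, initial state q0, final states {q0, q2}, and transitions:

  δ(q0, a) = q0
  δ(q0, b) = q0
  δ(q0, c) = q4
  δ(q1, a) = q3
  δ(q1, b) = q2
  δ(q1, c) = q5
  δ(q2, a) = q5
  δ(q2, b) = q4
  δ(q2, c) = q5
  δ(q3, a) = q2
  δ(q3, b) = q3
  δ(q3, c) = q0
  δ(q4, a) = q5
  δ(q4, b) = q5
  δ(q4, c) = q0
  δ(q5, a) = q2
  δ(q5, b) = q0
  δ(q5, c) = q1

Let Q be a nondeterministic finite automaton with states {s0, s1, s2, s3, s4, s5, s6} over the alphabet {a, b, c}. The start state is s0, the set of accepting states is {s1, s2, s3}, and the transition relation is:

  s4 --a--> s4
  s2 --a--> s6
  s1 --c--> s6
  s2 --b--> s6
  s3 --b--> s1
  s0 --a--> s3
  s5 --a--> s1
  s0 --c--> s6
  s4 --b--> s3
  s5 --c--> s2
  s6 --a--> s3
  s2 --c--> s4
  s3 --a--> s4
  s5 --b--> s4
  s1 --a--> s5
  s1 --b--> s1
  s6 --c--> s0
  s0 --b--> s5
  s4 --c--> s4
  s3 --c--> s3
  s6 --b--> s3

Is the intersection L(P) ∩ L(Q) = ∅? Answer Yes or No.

The string a is accepted by both P and Q.
Hence L(P) ∩ L(Q) ≠ ∅.

No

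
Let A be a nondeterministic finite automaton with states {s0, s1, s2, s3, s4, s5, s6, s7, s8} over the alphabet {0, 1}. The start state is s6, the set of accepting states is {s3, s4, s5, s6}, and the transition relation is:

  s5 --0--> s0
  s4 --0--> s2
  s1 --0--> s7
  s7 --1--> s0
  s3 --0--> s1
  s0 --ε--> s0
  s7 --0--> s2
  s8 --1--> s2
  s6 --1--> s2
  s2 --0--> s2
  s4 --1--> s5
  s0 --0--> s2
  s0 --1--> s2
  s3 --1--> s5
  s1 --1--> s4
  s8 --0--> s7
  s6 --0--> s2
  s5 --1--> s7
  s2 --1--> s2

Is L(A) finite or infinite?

The useful states (reachable from s6 and able to reach an accepting state) are {s6}.
Restricted to these states the transition graph has no cycle, so every accepting path has bounded length and L is finite.

finite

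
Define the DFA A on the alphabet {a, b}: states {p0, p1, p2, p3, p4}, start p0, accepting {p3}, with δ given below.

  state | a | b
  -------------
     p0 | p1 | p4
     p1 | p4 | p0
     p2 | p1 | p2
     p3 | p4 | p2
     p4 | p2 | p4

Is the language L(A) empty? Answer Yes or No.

Yes

The states reachable from the start state are {p0, p1, p2, p4}.
None of the accepting states {p3} is reachable, so no string is accepted and L(A) = ∅.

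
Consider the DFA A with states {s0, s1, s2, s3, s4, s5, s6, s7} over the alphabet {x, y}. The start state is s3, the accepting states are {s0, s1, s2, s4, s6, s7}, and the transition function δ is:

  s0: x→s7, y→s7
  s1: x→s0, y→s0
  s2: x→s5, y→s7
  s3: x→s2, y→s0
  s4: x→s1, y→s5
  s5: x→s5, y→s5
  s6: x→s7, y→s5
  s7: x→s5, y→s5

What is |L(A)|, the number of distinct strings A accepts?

The useful subgraph on states {s0, s2, s3, s7} is acyclic, so L(A) is finite; the longest accepting path visits 3 useful states, giving maximum string length 2.
Counting accepting paths from s3 by length: 2 of length 1, 3 of length 2. Total 5.

5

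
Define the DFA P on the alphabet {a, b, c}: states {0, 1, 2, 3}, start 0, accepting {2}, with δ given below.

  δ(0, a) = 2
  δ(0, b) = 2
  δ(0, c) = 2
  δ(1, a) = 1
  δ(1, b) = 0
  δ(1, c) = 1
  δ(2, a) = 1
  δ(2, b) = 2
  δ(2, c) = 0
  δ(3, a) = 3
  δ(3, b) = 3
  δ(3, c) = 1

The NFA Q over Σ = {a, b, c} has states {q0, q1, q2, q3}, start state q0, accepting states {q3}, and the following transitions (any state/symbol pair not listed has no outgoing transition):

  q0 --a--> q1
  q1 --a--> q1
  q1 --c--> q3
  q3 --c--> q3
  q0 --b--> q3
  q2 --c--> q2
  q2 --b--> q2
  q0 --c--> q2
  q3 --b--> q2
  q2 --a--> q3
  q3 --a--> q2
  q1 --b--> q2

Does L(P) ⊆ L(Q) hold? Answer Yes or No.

The string a is in L(P) but not in L(Q).
So L(P) ⊄ L(Q).

No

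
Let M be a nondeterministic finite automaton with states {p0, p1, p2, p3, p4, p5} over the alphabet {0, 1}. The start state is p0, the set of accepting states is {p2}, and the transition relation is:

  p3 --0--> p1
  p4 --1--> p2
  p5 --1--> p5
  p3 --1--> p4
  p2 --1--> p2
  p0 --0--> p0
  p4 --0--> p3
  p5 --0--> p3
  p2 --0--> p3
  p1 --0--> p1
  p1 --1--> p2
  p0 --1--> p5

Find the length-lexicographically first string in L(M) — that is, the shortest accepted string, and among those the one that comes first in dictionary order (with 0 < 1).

1001

A breadth-first search from p0 reaches an accepting state first via the path p0 → p5 → p3 → p1 → p2 on input 1001.
No string of length < 4 is accepted (BFS exhausts all shorter strings without reaching an accepting state), and 1001 is the lexicographically least accepting string of length 4.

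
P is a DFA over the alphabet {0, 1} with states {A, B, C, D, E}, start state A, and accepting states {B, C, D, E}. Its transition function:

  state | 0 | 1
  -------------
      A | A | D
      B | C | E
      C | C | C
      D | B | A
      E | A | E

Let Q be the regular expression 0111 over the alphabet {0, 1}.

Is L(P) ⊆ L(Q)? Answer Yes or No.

The string 1 is in L(P) but not in L(Q).
So L(P) ⊄ L(Q).

No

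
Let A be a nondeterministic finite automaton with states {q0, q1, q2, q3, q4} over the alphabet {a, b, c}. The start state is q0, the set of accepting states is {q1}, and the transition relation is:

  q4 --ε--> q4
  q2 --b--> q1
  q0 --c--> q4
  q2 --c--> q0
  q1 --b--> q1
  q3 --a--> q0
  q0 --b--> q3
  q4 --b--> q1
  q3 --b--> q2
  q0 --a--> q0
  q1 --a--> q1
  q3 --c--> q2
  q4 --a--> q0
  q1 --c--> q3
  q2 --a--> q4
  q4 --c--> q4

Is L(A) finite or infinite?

infinite

State q0 is reachable from the start and can reach an accepting state, and it lies on the cycle q0 → q0.
Traversing that cycle any number of times yields accepted strings of unbounded length, so the language is infinite.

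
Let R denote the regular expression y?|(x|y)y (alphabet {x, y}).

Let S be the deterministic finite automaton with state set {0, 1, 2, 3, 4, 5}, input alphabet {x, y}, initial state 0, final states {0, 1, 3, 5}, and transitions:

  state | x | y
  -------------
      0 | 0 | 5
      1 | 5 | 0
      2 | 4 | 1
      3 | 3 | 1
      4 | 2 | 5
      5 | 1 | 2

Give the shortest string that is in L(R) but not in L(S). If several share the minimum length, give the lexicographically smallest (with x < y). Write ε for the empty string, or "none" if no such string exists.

The string yy is accepted by R but not by S.
No shorter string lies in the difference, and yy is the lexicographically first length-2 string in L(R) \ L(S).

yy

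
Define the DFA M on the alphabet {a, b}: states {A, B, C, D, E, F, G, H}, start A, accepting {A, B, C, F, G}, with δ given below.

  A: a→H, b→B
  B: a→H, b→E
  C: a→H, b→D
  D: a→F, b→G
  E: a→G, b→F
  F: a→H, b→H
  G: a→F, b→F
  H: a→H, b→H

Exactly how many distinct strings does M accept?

The useful subgraph on states {A, B, E, F, G} is acyclic, so L(M) is finite; the longest accepting path visits 5 useful states, giving maximum string length 4.
Counting accepting paths from A by length: 1 of length 0, 1 of length 1, 2 of length 3, 2 of length 4. Total 6.

6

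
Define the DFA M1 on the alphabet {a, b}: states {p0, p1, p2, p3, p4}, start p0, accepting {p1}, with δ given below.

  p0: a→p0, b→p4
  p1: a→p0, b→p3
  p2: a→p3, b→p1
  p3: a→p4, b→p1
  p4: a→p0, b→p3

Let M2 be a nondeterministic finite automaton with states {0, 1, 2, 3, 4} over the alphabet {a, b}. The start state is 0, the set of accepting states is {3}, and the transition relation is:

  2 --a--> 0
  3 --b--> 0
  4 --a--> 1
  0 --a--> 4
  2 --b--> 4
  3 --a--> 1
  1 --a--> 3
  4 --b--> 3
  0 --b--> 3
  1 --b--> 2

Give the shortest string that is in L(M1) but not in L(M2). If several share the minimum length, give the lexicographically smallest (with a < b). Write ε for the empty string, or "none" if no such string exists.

bbabb

The string bbabb is accepted by M1 but not by M2.
No shorter string lies in the difference, and bbabb is the lexicographically first length-5 string in L(M1) \ L(M2).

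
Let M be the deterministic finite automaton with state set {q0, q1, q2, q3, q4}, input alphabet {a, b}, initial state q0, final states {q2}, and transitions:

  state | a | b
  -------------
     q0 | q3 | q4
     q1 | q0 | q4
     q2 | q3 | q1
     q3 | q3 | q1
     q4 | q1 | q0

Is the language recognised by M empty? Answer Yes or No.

The states reachable from the start state are {q0, q1, q3, q4}.
None of the accepting states {q2} is reachable, so no string is accepted and L(M) = ∅.

Yes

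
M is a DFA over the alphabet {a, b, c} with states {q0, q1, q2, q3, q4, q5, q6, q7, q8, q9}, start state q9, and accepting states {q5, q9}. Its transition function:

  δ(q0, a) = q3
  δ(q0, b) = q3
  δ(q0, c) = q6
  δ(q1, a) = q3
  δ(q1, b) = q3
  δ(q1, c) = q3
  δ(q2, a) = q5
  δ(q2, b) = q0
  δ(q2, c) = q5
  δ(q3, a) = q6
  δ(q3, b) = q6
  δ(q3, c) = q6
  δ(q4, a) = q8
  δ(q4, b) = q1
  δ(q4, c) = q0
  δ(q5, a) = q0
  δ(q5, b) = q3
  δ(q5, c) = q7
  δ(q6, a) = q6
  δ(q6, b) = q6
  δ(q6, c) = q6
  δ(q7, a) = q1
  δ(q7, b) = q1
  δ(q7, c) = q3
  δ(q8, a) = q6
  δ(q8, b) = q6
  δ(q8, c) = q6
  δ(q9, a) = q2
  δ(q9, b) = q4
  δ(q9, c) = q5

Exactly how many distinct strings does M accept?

The useful subgraph on states {q2, q5, q9} is acyclic, so L(M) is finite; the longest accepting path visits 3 useful states, giving maximum string length 2.
Counting accepting paths from q9 by length: 1 of length 0, 1 of length 1, 2 of length 2. Total 4.

4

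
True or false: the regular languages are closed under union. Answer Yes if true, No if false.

Yes

Given DFAs for L₁ and L₂, run them in parallel: the product automaton on Q₁ × Q₂ that accepts when either component is accepting recognises L₁ ∪ L₂ (equivalently, R₁ | R₂ is a regular expression for it).
So the regular languages are closed under union.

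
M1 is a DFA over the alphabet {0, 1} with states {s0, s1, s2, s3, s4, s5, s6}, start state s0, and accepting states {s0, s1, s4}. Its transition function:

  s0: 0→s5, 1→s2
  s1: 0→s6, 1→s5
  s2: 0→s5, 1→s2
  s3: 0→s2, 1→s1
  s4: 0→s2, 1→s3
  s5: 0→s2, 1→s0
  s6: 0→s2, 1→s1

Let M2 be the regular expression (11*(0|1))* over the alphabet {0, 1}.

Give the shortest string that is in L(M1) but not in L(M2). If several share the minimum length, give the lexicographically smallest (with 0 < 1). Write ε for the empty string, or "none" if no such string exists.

The string 01 is accepted by M1 but not by M2.
No shorter string lies in the difference, and 01 is the lexicographically first length-2 string in L(M1) \ L(M2).

01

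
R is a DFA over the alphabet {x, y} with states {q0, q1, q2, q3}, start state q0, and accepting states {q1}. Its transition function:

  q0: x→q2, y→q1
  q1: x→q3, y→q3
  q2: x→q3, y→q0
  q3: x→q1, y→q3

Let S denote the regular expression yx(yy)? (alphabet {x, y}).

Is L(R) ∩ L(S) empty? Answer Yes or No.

Yes

Converting the expression S to a DFA (subset construction, then merging equivalent states) gives the minimal DFA with states {s0, s1, s2, s3, s4, s5}, start state s0, accepting states {s3, s5} and transitions s0: x→s1, y→s2; s1: x→s1, y→s1; s2: x→s3, y→s1; s3: x→s1, y→s4; s4: x→s1, y→s5; s5: x→s1, y→s1.
Exploring the product automaton R × S from the start pair (q0, s0), following both machines on each input symbol, reaches 9 state pairs: (q0, s0), (q2, s1), (q1, s2), (q3, s1), (q0, s1), (q3, s3), (q1, s1), (q3, s4), (q3, s5).
R accepts in {q1} and S accepts in {s3, s5}; no reachable pair has both components accepting, so no string drives both machines to acceptance simultaneously and L(R) ∩ L(S) = ∅.
So no string is accepted by both, and the intersection is empty.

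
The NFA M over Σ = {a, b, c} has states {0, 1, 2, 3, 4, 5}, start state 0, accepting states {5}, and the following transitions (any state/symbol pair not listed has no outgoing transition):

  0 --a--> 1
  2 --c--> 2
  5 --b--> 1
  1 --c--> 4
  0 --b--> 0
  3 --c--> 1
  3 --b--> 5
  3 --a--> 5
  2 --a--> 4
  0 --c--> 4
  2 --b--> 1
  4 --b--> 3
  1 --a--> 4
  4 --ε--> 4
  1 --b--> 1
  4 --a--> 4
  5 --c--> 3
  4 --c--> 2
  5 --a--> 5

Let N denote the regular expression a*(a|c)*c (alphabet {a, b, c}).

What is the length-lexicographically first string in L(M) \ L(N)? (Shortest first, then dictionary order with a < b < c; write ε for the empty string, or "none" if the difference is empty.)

The string cba is accepted by M but not by N.
No shorter string lies in the difference, and cba is the lexicographically first length-3 string in L(M) \ L(N).

cba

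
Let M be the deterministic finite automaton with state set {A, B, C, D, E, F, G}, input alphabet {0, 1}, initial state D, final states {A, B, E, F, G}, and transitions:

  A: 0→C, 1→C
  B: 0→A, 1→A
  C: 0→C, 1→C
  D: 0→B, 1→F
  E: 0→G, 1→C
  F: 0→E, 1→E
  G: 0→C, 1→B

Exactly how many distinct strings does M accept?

The useful subgraph on states {A, B, D, E, F, G} is acyclic, so L(M) is finite; the longest accepting path visits 6 useful states, giving maximum string length 5.
Counting accepting paths from D by length: 2 of length 1, 4 of length 2, 2 of length 3, 2 of length 4, 4 of length 5. Total 14.

14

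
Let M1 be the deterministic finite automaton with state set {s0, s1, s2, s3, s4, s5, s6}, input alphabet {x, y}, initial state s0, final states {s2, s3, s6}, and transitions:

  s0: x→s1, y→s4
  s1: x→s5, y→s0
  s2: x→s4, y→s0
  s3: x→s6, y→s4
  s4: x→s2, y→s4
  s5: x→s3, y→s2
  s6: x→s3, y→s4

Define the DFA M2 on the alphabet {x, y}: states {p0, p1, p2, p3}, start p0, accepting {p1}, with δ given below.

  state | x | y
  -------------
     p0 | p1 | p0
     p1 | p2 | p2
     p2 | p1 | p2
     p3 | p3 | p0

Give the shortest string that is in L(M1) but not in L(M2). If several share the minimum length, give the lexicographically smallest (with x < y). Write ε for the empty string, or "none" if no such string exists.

The string xxy is accepted by M1 but not by M2.
No shorter string lies in the difference, and xxy is the lexicographically first length-3 string in L(M1) \ L(M2).

xxy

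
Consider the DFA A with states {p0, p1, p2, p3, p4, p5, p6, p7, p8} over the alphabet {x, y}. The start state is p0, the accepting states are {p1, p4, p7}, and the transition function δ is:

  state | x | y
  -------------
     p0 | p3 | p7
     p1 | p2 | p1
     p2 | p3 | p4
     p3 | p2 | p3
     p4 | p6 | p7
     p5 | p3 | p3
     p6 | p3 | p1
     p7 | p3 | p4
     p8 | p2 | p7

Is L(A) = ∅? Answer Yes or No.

The string y is accepted: the run p0 → p7 ends in the accepting state p7.
Since at least one string is accepted, L(A) is not empty.

No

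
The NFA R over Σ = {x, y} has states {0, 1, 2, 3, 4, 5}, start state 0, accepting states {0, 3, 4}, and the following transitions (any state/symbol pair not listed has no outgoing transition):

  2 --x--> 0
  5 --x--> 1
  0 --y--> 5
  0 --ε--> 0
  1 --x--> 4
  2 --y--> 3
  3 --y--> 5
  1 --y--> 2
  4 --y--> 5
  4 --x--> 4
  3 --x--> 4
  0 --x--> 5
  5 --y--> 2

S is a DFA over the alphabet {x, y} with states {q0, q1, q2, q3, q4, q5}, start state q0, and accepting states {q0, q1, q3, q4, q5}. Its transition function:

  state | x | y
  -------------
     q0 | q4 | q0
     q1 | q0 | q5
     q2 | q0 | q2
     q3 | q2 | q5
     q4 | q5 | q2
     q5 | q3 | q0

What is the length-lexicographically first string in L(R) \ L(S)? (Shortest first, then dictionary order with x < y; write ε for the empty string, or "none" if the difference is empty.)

xyy

The string xyy is accepted by R but not by S.
No shorter string lies in the difference, and xyy is the lexicographically first length-3 string in L(R) \ L(S).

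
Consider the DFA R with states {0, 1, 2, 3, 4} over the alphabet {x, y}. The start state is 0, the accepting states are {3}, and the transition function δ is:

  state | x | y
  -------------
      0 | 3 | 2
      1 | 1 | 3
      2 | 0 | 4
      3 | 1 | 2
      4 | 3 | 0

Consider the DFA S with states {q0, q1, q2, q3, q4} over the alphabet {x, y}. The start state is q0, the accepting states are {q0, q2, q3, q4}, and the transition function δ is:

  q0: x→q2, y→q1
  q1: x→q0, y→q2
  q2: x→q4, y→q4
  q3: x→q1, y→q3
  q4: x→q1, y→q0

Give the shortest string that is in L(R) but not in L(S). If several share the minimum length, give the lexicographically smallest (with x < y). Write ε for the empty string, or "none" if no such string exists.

The string yyyx is accepted by R but not by S.
No shorter string lies in the difference, and yyyx is the lexicographically first length-4 string in L(R) \ L(S).

yyyx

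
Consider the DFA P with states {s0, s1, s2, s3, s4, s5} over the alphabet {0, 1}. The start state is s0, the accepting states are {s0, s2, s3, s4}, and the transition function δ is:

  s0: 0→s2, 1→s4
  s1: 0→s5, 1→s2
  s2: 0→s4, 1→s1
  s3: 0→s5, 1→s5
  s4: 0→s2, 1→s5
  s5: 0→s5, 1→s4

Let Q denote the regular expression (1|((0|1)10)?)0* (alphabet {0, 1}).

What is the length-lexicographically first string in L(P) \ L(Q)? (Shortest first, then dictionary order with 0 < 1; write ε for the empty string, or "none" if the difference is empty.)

011

The string 011 is accepted by P but not by Q.
No shorter string lies in the difference, and 011 is the lexicographically first length-3 string in L(P) \ L(Q).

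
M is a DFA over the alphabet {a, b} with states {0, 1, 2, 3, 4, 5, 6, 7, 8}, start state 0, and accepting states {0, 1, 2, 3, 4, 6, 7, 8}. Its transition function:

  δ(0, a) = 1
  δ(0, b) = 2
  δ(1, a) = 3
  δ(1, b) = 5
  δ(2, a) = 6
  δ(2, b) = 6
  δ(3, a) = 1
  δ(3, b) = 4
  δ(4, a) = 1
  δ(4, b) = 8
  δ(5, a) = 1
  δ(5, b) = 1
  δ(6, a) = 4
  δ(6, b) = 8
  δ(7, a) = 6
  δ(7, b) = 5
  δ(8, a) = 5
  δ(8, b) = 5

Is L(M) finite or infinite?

infinite

State 1 is reachable from the start and can reach an accepting state, and it lies on the cycle 1 → 3 → 1.
Traversing that cycle any number of times yields accepted strings of unbounded length, so the language is infinite.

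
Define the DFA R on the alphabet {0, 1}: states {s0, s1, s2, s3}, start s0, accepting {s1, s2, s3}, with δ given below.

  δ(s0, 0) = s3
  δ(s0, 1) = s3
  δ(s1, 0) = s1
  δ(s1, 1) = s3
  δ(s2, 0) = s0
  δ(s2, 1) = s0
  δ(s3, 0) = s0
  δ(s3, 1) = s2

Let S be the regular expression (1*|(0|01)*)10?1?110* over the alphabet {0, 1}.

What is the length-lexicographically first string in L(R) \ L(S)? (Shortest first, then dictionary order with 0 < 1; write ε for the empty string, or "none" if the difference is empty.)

0

The string 0 is accepted by R but not by S.
No shorter string lies in the difference, and 0 is the lexicographically first length-1 string in L(R) \ L(S).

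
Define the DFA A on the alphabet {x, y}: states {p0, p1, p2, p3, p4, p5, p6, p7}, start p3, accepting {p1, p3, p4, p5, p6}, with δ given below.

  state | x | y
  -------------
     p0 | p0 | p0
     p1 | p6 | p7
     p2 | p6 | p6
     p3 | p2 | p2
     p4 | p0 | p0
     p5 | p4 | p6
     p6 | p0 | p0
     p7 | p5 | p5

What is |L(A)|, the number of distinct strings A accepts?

5

The useful subgraph on states {p2, p3, p6} is acyclic, so L(A) is finite; the longest accepting path visits 3 useful states, giving maximum string length 2.
Counting accepting paths from p3 by length: 1 of length 0, 4 of length 2. Total 5.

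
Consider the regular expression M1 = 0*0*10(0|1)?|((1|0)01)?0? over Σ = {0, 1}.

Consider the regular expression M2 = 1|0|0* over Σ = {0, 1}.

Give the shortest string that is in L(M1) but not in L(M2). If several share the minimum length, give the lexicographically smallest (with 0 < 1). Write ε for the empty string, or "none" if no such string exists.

The string 10 is accepted by M1 but not by M2.
No shorter string lies in the difference, and 10 is the lexicographically first length-2 string in L(M1) \ L(M2).

10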